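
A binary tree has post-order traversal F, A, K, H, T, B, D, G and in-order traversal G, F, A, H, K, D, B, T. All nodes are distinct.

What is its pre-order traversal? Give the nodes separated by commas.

The last element of post-order is the root; it splits in-order into left and right subtrees.
Root G: left subtree has 0 nodes { }, right has 7 {F, A, H, K, D, B, T}.
  Root D: left subtree has 4 nodes {F, A, H, K}, right has 2 {B, T}.
    Root H: left subtree has 2 nodes {F, A}, right has 1 {K}.
      Root A: left subtree has 1 node {F}, right has 0 { }.
    Root B: left subtree has 0 nodes { }, right has 1 {T}.

G, D, H, A, F, K, B, T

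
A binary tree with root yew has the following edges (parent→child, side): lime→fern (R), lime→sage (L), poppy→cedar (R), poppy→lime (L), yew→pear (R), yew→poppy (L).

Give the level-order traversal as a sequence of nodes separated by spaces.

yew poppy pear lime cedar sage fern

Level-order visits nodes level by level from the root, left to right within each level.
Level 0: yew
Level 1: poppy, pear
Level 2: lime, cedar
Level 3: sage, fern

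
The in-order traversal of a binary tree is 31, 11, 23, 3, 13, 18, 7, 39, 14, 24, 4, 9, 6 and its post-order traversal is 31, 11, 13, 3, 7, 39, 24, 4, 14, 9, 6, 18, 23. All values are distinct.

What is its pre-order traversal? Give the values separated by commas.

The last element of post-order is the root; it splits in-order into left and right subtrees.
Root 23: left subtree has 2 nodes {31, 11}, right has 10 {3, 13, 18, 7, 39, 14, 24, 4, 9, 6}.
  Root 11: left subtree has 1 node {31}, right has 0 { }.
  Root 18: left subtree has 2 nodes {3, 13}, right has 7 {7, 39, 14, 24, 4, 9, 6}.
    Root 3: left subtree has 0 nodes { }, right has 1 {13}.
    Root 6: left subtree has 6 nodes {7, 39, 14, 24, 4, 9}, right has 0 { }.
      Root 9: left subtree has 5 nodes {7, 39, 14, 24, 4}, right has 0 { }.
        Root 14: left subtree has 2 nodes {7, 39}, right has 2 {24, 4}.
          Root 39: left subtree has 1 node {7}, right has 0 { }.
          Root 4: left subtree has 1 node {24}, right has 0 { }.

23, 11, 31, 18, 3, 13, 6, 9, 14, 39, 7, 4, 24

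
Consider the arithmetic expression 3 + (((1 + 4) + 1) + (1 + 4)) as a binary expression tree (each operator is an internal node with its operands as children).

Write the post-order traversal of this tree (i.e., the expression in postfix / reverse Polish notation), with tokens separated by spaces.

3 1 4 + 1 + 1 4 + + +

Post-order on an expression tree gives postfix notation: for each operator, emit left operand, right operand, then the operator.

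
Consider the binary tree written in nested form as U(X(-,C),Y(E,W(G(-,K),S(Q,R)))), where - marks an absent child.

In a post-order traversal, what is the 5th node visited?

G

Post-order visits the left subtree, then the right subtree, then the node.
At U: go left to X.
  At X: no left child.
  At X: go right to C.
    C is a leaf — visit C.
  Visit X.
At U: go right to Y.
  At Y: go left to E.
    E is a leaf — visit E.
  At Y: go right to W.
    At W: go left to G.
      At G: no left child.
      At G: go right to K.
        K is a leaf — visit K.
      Visit G.
    At W: go right to S.
      At S: go left to Q.
        Q is a leaf — visit Q.
      At S: go right to R.
        R is a leaf — visit R.
      Visit S.
    Visit W.
  Visit Y.
Visit U.
Full post-order sequence: C, X, E, K, G, Q, R, S, W, Y, U.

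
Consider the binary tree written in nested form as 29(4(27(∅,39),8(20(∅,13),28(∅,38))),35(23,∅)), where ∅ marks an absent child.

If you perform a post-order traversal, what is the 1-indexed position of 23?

Post-order visits the left subtree, then the right subtree, then the node.
At 29: go left to 4.
  At 4: go left to 27.
    At 27: no left child.
    At 27: go right to 39.
      39 is a leaf — visit 39.
    Visit 27.
  At 4: go right to 8.
    At 8: go left to 20.
      At 20: no left child.
      At 20: go right to 13.
        13 is a leaf — visit 13.
      Visit 20.
    At 8: go right to 28.
      At 28: no left child.
      At 28: go right to 38.
        38 is a leaf — visit 38.
      Visit 28.
    Visit 8.
  Visit 4.
At 29: go right to 35.
  At 35: go left to 23.
    23 is a leaf — visit 23.
  At 35: no right child.
  Visit 35.
Visit 29.
Full post-order sequence: 39, 27, 13, 20, 38, 28, 8, 4, 23, 35, 29.

9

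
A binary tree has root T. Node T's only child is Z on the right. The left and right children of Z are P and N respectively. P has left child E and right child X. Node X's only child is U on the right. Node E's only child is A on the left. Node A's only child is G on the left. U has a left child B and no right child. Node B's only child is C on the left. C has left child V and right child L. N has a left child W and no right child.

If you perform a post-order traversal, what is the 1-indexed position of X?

Post-order visits the left subtree, then the right subtree, then the node.
At T: no left child.
At T: go right to Z.
  At Z: go left to P.
    At P: go left to E.
      At E: go left to A.
        At A: go left to G.
          G is a leaf — visit G.
        At A: no right child.
        Visit A.
      At E: no right child.
      Visit E.
    At P: go right to X.
      At X: no left child.
      At X: go right to U.
        At U: go left to B.
          At B: go left to C.
            At C: go left to V.
              V is a leaf — visit V.
            At C: go right to L.
              L is a leaf — visit L.
            Visit C.
          At B: no right child.
          Visit B.
        At U: no right child.
        Visit U.
      Visit X.
    Visit P.
  At Z: go right to N.
    At N: go left to W.
      W is a leaf — visit W.
    At N: no right child.
    Visit N.
  Visit Z.
Visit T.
Full post-order sequence: G, A, E, V, L, C, B, U, X, P, W, N, Z, T.

9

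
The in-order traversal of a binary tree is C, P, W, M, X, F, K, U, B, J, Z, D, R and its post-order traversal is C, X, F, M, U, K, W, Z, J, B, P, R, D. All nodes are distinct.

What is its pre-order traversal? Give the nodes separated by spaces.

The last element of post-order is the root; it splits in-order into left and right subtrees.
Root D: left subtree has 11 nodes {C, P, W, M, X, F, K, U, B, J, Z}, right has 1 {R}.
  Root P: left subtree has 1 node {C}, right has 9 {W, M, X, F, K, U, B, J, Z}.
    Root B: left subtree has 6 nodes {W, M, X, F, K, U}, right has 2 {J, Z}.
      Root W: left subtree has 0 nodes { }, right has 5 {M, X, F, K, U}.
        Root K: left subtree has 3 nodes {M, X, F}, right has 1 {U}.
          Root M: left subtree has 0 nodes { }, right has 2 {X, F}.
            Root F: left subtree has 1 node {X}, right has 0 { }.
      Root J: left subtree has 0 nodes { }, right has 1 {Z}.

D P C B W K M F X U J Z R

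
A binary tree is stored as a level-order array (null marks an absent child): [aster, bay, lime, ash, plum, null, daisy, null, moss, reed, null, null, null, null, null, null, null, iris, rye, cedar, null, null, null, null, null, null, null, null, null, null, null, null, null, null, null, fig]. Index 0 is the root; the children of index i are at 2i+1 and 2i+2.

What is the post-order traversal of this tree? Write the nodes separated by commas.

Post-order visits the left subtree, then the right subtree, then the node.
At aster: go left to bay.
  At bay: go left to ash.
    At ash: no left child.
    At ash: go right to moss.
      At moss: go left to iris.
        At iris: go left to fig.
          fig is a leaf — visit fig.
        At iris: no right child.
        Visit iris.
      At moss: go right to rye.
        rye is a leaf — visit rye.
      Visit moss.
    Visit ash.
  At bay: go right to plum.
    At plum: go left to reed.
      At reed: go left to cedar.
        cedar is a leaf — visit cedar.
      At reed: no right child.
      Visit reed.
    At plum: no right child.
    Visit plum.
  Visit bay.
At aster: go right to lime.
  At lime: no left child.
  At lime: go right to daisy.
    daisy is a leaf — visit daisy.
  Visit lime.
Visit aster.

fig, iris, rye, moss, ash, cedar, reed, plum, bay, daisy, lime, aster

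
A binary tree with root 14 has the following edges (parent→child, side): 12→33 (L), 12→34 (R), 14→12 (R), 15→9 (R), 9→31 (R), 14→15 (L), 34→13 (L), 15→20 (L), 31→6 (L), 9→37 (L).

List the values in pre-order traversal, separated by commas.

Pre-order visits the node, then its left subtree, then its right subtree.
Visit 14.
At 14: go left to 15.
  Visit 15.
  At 15: go left to 20.
    20 is a leaf — visit 20.
  At 15: go right to 9.
    Visit 9.
    At 9: go left to 37.
      37 is a leaf — visit 37.
    At 9: go right to 31.
      Visit 31.
      At 31: go left to 6.
        6 is a leaf — visit 6.
      At 31: no right child.
At 14: go right to 12.
  Visit 12.
  At 12: go left to 33.
    33 is a leaf — visit 33.
  At 12: go right to 34.
    Visit 34.
    At 34: go left to 13.
      13 is a leaf — visit 13.
    At 34: no right child.

14, 15, 20, 9, 37, 31, 6, 12, 33, 34, 13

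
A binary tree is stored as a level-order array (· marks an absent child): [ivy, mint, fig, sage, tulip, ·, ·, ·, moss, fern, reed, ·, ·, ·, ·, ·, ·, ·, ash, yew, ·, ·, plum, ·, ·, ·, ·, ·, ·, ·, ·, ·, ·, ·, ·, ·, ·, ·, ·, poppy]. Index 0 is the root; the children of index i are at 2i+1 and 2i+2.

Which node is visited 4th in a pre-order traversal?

Pre-order visits the node, then its left subtree, then its right subtree.
Visit ivy.
At ivy: go left to mint.
  Visit mint.
  At mint: go left to sage.
    Visit sage.
    At sage: no left child.
    At sage: go right to moss.
      Visit moss.
      At moss: no left child.
      At moss: go right to ash.
        ash is a leaf — visit ash.
  At mint: go right to tulip.
    Visit tulip.
    At tulip: go left to fern.
      Visit fern.
      At fern: go left to yew.
        Visit yew.
        At yew: go left to poppy.
          poppy is a leaf — visit poppy.
        At yew: no right child.
      At fern: no right child.
    At tulip: go right to reed.
      Visit reed.
      At reed: no left child.
      At reed: go right to plum.
        plum is a leaf — visit plum.
At ivy: go right to fig.
  fig is a leaf — visit fig.
Full pre-order sequence: ivy, mint, sage, moss, ash, tulip, fern, yew, poppy, reed, plum, fig.

moss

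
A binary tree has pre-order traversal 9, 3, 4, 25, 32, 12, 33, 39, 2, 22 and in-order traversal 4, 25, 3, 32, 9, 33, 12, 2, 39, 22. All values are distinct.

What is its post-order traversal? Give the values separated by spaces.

25 4 32 3 33 2 22 39 12 9

The first element of pre-order is the root; it splits in-order into left and right subtrees.
Root 9: left subtree has 4 nodes {4, 25, 3, 32}, right has 5 {33, 12, 2, 39, 22}.
  Root 3: left subtree has 2 nodes {4, 25}, right has 1 {32}.
    Root 4: left subtree has 0 nodes { }, right has 1 {25}.
  Root 12: left subtree has 1 node {33}, right has 3 {2, 39, 22}.
    Root 39: left subtree has 1 node {2}, right has 1 {22}.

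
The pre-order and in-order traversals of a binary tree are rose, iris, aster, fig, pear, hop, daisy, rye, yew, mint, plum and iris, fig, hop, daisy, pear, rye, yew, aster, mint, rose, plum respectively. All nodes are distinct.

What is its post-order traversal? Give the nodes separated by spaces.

The first element of pre-order is the root; it splits in-order into left and right subtrees.
Root rose: left subtree has 9 nodes {iris, fig, hop, daisy, pear, rye, yew, aster, mint}, right has 1 {plum}.
  Root iris: left subtree has 0 nodes { }, right has 8 {fig, hop, daisy, pear, rye, yew, aster, mint}.
    Root aster: left subtree has 6 nodes {fig, hop, daisy, pear, rye, yew}, right has 1 {mint}.
      Root fig: left subtree has 0 nodes { }, right has 5 {hop, daisy, pear, rye, yew}.
        Root pear: left subtree has 2 nodes {hop, daisy}, right has 2 {rye, yew}.
          Root hop: left subtree has 0 nodes { }, right has 1 {daisy}.
          Root rye: left subtree has 0 nodes { }, right has 1 {yew}.

daisy hop yew rye pear fig mint aster iris plum rose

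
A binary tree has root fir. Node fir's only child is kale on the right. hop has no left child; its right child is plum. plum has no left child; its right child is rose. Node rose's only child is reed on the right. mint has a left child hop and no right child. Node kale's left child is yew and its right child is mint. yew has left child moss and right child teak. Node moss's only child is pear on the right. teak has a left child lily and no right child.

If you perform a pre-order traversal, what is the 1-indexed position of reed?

12

Pre-order visits the node, then its left subtree, then its right subtree.
Visit fir.
At fir: no left child.
At fir: go right to kale.
  Visit kale.
  At kale: go left to yew.
    Visit yew.
    At yew: go left to moss.
      Visit moss.
      At moss: no left child.
      At moss: go right to pear.
        pear is a leaf — visit pear.
    At yew: go right to teak.
      Visit teak.
      At teak: go left to lily.
        lily is a leaf — visit lily.
      At teak: no right child.
  At kale: go right to mint.
    Visit mint.
    At mint: go left to hop.
      Visit hop.
      At hop: no left child.
      At hop: go right to plum.
        Visit plum.
        At plum: no left child.
        At plum: go right to rose.
          Visit rose.
          At rose: no left child.
          At rose: go right to reed.
            reed is a leaf — visit reed.
    At mint: no right child.
Full pre-order sequence: fir, kale, yew, moss, pear, teak, lily, mint, hop, plum, rose, reed.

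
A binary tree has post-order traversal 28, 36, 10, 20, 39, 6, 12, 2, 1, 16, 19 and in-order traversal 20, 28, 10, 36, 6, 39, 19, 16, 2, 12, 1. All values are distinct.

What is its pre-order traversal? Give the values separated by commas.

19, 6, 20, 10, 28, 36, 39, 16, 1, 2, 12

The last element of post-order is the root; it splits in-order into left and right subtrees.
Root 19: left subtree has 6 nodes {20, 28, 10, 36, 6, 39}, right has 4 {16, 2, 12, 1}.
  Root 6: left subtree has 4 nodes {20, 28, 10, 36}, right has 1 {39}.
    Root 20: left subtree has 0 nodes { }, right has 3 {28, 10, 36}.
      Root 10: left subtree has 1 node {28}, right has 1 {36}.
  Root 16: left subtree has 0 nodes { }, right has 3 {2, 12, 1}.
    Root 1: left subtree has 2 nodes {2, 12}, right has 0 { }.
      Root 2: left subtree has 0 nodes { }, right has 1 {12}.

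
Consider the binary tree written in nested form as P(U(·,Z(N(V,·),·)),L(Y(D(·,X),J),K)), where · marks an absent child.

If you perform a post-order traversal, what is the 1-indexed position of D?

Post-order visits the left subtree, then the right subtree, then the node.
At P: go left to U.
  At U: no left child.
  At U: go right to Z.
    At Z: go left to N.
      At N: go left to V.
        V is a leaf — visit V.
      At N: no right child.
      Visit N.
    At Z: no right child.
    Visit Z.
  Visit U.
At P: go right to L.
  At L: go left to Y.
    At Y: go left to D.
      At D: no left child.
      At D: go right to X.
        X is a leaf — visit X.
      Visit D.
    At Y: go right to J.
      J is a leaf — visit J.
    Visit Y.
  At L: go right to K.
    K is a leaf — visit K.
  Visit L.
Visit P.
Full post-order sequence: V, N, Z, U, X, D, J, Y, K, L, P.

6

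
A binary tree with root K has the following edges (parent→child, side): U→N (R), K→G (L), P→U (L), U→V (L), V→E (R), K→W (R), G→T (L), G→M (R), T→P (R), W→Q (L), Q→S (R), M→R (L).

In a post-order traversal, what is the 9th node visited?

G

Post-order visits the left subtree, then the right subtree, then the node.
At K: go left to G.
  At G: go left to T.
    At T: no left child.
    At T: go right to P.
      At P: go left to U.
        At U: go left to V.
          At V: no left child.
          At V: go right to E.
            E is a leaf — visit E.
          Visit V.
        At U: go right to N.
          N is a leaf — visit N.
        Visit U.
      At P: no right child.
      Visit P.
    Visit T.
  At G: go right to M.
    At M: go left to R.
      R is a leaf — visit R.
    At M: no right child.
    Visit M.
  Visit G.
At K: go right to W.
  At W: go left to Q.
    At Q: no left child.
    At Q: go right to S.
      S is a leaf — visit S.
    Visit Q.
  At W: no right child.
  Visit W.
Visit K.
Full post-order sequence: E, V, N, U, P, T, R, M, G, S, Q, W, K.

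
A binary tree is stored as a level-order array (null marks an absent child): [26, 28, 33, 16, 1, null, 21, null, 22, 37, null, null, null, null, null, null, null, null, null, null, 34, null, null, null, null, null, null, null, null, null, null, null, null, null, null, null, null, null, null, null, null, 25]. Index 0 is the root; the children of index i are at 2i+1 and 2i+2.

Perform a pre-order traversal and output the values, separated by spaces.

Pre-order visits the node, then its left subtree, then its right subtree.
Visit 26.
At 26: go left to 28.
  Visit 28.
  At 28: go left to 16.
    Visit 16.
    At 16: no left child.
    At 16: go right to 22.
      22 is a leaf — visit 22.
  At 28: go right to 1.
    Visit 1.
    At 1: go left to 37.
      Visit 37.
      At 37: no left child.
      At 37: go right to 34.
        Visit 34.
        At 34: go left to 25.
          25 is a leaf — visit 25.
        At 34: no right child.
    At 1: no right child.
At 26: go right to 33.
  Visit 33.
  At 33: no left child.
  At 33: go right to 21.
    21 is a leaf — visit 21.

26 28 16 22 1 37 34 25 33 21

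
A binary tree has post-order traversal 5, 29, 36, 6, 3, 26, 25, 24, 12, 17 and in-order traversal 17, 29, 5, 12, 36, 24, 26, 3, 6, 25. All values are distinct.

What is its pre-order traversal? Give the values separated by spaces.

17 12 29 5 24 36 25 26 3 6

The last element of post-order is the root; it splits in-order into left and right subtrees.
Root 17: left subtree has 0 nodes { }, right has 9 {29, 5, 12, 36, 24, 26, 3, 6, 25}.
  Root 12: left subtree has 2 nodes {29, 5}, right has 6 {36, 24, 26, 3, 6, 25}.
    Root 29: left subtree has 0 nodes { }, right has 1 {5}.
    Root 24: left subtree has 1 node {36}, right has 4 {26, 3, 6, 25}.
      Root 25: left subtree has 3 nodes {26, 3, 6}, right has 0 { }.
        Root 26: left subtree has 0 nodes { }, right has 2 {3, 6}.
          Root 3: left subtree has 0 nodes { }, right has 1 {6}.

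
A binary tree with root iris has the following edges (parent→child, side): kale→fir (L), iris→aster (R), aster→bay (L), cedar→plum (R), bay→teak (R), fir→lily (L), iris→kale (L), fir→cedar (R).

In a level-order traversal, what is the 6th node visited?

lily

Level-order visits nodes level by level from the root, left to right within each level.
Level 0: iris
Level 1: kale, aster
Level 2: fir, bay
Level 3: lily, cedar, teak
Level 4: plum
Full level-order sequence: iris, kale, aster, fir, bay, lily, cedar, teak, plum.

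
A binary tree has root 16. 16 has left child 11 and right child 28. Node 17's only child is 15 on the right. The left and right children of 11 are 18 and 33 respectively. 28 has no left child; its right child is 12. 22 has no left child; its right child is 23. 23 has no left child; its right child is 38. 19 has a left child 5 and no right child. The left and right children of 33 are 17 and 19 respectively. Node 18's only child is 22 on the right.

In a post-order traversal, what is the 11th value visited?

Post-order visits the left subtree, then the right subtree, then the node.
At 16: go left to 11.
  At 11: go left to 18.
    At 18: no left child.
    At 18: go right to 22.
      At 22: no left child.
      At 22: go right to 23.
        At 23: no left child.
        At 23: go right to 38.
          38 is a leaf — visit 38.
        Visit 23.
      Visit 22.
    Visit 18.
  At 11: go right to 33.
    At 33: go left to 17.
      At 17: no left child.
      At 17: go right to 15.
        15 is a leaf — visit 15.
      Visit 17.
    At 33: go right to 19.
      At 19: go left to 5.
        5 is a leaf — visit 5.
      At 19: no right child.
      Visit 19.
    Visit 33.
  Visit 11.
At 16: go right to 28.
  At 28: no left child.
  At 28: go right to 12.
    12 is a leaf — visit 12.
  Visit 28.
Visit 16.
Full post-order sequence: 38, 23, 22, 18, 15, 17, 5, 19, 33, 11, 12, 28, 16.

12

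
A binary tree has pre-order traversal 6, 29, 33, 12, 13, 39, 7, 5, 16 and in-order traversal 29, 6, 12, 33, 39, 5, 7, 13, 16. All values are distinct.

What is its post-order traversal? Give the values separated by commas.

29, 12, 5, 7, 39, 16, 13, 33, 6

The first element of pre-order is the root; it splits in-order into left and right subtrees.
Root 6: left subtree has 1 node {29}, right has 7 {12, 33, 39, 5, 7, 13, 16}.
  Root 33: left subtree has 1 node {12}, right has 5 {39, 5, 7, 13, 16}.
    Root 13: left subtree has 3 nodes {39, 5, 7}, right has 1 {16}.
      Root 39: left subtree has 0 nodes { }, right has 2 {5, 7}.
        Root 7: left subtree has 1 node {5}, right has 0 { }.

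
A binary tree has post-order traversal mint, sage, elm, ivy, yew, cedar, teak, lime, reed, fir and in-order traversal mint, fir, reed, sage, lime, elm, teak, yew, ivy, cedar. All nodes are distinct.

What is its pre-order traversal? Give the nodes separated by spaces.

The last element of post-order is the root; it splits in-order into left and right subtrees.
Root fir: left subtree has 1 node {mint}, right has 8 {reed, sage, lime, elm, teak, yew, ivy, cedar}.
  Root reed: left subtree has 0 nodes { }, right has 7 {sage, lime, elm, teak, yew, ivy, cedar}.
    Root lime: left subtree has 1 node {sage}, right has 5 {elm, teak, yew, ivy, cedar}.
      Root teak: left subtree has 1 node {elm}, right has 3 {yew, ivy, cedar}.
        Root cedar: left subtree has 2 nodes {yew, ivy}, right has 0 { }.
          Root yew: left subtree has 0 nodes { }, right has 1 {ivy}.

fir mint reed lime sage teak elm cedar yew ivy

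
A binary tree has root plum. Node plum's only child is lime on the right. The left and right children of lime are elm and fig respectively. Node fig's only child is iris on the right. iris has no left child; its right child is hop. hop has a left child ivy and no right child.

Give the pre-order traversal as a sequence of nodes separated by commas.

plum, lime, elm, fig, iris, hop, ivy

Pre-order visits the node, then its left subtree, then its right subtree.
Visit plum.
At plum: no left child.
At plum: go right to lime.
  Visit lime.
  At lime: go left to elm.
    elm is a leaf — visit elm.
  At lime: go right to fig.
    Visit fig.
    At fig: no left child.
    At fig: go right to iris.
      Visit iris.
      At iris: no left child.
      At iris: go right to hop.
        Visit hop.
        At hop: go left to ivy.
          ivy is a leaf — visit ivy.
        At hop: no right child.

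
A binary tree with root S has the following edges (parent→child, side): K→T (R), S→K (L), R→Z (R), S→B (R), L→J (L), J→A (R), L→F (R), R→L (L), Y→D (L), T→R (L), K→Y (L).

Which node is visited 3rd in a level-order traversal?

B

Level-order visits nodes level by level from the root, left to right within each level.
Level 0: S
Level 1: K, B
Level 2: Y, T
Level 3: D, R
Level 4: L, Z
Level 5: J, F
Level 6: A
Full level-order sequence: S, K, B, Y, T, D, R, L, Z, J, F, A.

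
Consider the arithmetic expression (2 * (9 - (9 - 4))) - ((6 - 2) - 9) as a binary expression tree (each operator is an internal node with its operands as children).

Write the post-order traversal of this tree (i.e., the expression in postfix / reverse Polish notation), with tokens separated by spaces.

2 9 9 4 - - * 6 2 - 9 - -

Post-order on an expression tree gives postfix notation: for each operator, emit left operand, right operand, then the operator.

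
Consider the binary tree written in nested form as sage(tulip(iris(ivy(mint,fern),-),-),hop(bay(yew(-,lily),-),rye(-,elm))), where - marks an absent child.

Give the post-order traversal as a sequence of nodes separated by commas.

mint, fern, ivy, iris, tulip, lily, yew, bay, elm, rye, hop, sage

Post-order visits the left subtree, then the right subtree, then the node.
At sage: go left to tulip.
  At tulip: go left to iris.
    At iris: go left to ivy.
      At ivy: go left to mint.
        mint is a leaf — visit mint.
      At ivy: go right to fern.
        fern is a leaf — visit fern.
      Visit ivy.
    At iris: no right child.
    Visit iris.
  At tulip: no right child.
  Visit tulip.
At sage: go right to hop.
  At hop: go left to bay.
    At bay: go left to yew.
      At yew: no left child.
      At yew: go right to lily.
        lily is a leaf — visit lily.
      Visit yew.
    At bay: no right child.
    Visit bay.
  At hop: go right to rye.
    At rye: no left child.
    At rye: go right to elm.
      elm is a leaf — visit elm.
    Visit rye.
  Visit hop.
Visit sage.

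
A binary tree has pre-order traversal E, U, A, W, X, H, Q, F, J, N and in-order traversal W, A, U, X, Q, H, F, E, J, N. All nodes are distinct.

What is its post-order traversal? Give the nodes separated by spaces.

W A Q F H X U N J E

The first element of pre-order is the root; it splits in-order into left and right subtrees.
Root E: left subtree has 7 nodes {W, A, U, X, Q, H, F}, right has 2 {J, N}.
  Root U: left subtree has 2 nodes {W, A}, right has 4 {X, Q, H, F}.
    Root A: left subtree has 1 node {W}, right has 0 { }.
    Root X: left subtree has 0 nodes { }, right has 3 {Q, H, F}.
      Root H: left subtree has 1 node {Q}, right has 1 {F}.
  Root J: left subtree has 0 nodes { }, right has 1 {N}.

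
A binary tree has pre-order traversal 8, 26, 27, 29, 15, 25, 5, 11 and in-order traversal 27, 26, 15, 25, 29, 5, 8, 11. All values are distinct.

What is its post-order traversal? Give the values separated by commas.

27, 25, 15, 5, 29, 26, 11, 8

The first element of pre-order is the root; it splits in-order into left and right subtrees.
Root 8: left subtree has 6 nodes {27, 26, 15, 25, 29, 5}, right has 1 {11}.
  Root 26: left subtree has 1 node {27}, right has 4 {15, 25, 29, 5}.
    Root 29: left subtree has 2 nodes {15, 25}, right has 1 {5}.
      Root 15: left subtree has 0 nodes { }, right has 1 {25}.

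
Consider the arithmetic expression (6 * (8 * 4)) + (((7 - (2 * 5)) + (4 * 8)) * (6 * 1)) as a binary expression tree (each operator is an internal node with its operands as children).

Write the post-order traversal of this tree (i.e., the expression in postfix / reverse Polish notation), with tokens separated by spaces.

6 8 4 * * 7 2 5 * - 4 8 * + 6 1 * * +

Post-order on an expression tree gives postfix notation: for each operator, emit left operand, right operand, then the operator.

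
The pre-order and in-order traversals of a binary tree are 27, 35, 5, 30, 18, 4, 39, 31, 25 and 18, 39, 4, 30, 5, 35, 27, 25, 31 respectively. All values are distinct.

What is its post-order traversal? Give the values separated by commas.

39, 4, 18, 30, 5, 35, 25, 31, 27

The first element of pre-order is the root; it splits in-order into left and right subtrees.
Root 27: left subtree has 6 nodes {18, 39, 4, 30, 5, 35}, right has 2 {25, 31}.
  Root 35: left subtree has 5 nodes {18, 39, 4, 30, 5}, right has 0 { }.
    Root 5: left subtree has 4 nodes {18, 39, 4, 30}, right has 0 { }.
      Root 30: left subtree has 3 nodes {18, 39, 4}, right has 0 { }.
        Root 18: left subtree has 0 nodes { }, right has 2 {39, 4}.
          Root 4: left subtree has 1 node {39}, right has 0 { }.
  Root 31: left subtree has 1 node {25}, right has 0 { }.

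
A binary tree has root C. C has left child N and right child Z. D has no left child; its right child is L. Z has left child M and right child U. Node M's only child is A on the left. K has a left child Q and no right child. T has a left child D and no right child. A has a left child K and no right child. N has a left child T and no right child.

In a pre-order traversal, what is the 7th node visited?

M

Pre-order visits the node, then its left subtree, then its right subtree.
Visit C.
At C: go left to N.
  Visit N.
  At N: go left to T.
    Visit T.
    At T: go left to D.
      Visit D.
      At D: no left child.
      At D: go right to L.
        L is a leaf — visit L.
    At T: no right child.
  At N: no right child.
At C: go right to Z.
  Visit Z.
  At Z: go left to M.
    Visit M.
    At M: go left to A.
      Visit A.
      At A: go left to K.
        Visit K.
        At K: go left to Q.
          Q is a leaf — visit Q.
        At K: no right child.
      At A: no right child.
    At M: no right child.
  At Z: go right to U.
    U is a leaf — visit U.
Full pre-order sequence: C, N, T, D, L, Z, M, A, K, Q, U.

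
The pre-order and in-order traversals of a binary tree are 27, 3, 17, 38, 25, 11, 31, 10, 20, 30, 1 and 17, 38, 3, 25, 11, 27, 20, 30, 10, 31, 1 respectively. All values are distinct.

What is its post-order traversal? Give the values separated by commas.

The first element of pre-order is the root; it splits in-order into left and right subtrees.
Root 27: left subtree has 5 nodes {17, 38, 3, 25, 11}, right has 5 {20, 30, 10, 31, 1}.
  Root 3: left subtree has 2 nodes {17, 38}, right has 2 {25, 11}.
    Root 17: left subtree has 0 nodes { }, right has 1 {38}.
    Root 25: left subtree has 0 nodes { }, right has 1 {11}.
  Root 31: left subtree has 3 nodes {20, 30, 10}, right has 1 {1}.
    Root 10: left subtree has 2 nodes {20, 30}, right has 0 { }.
      Root 20: left subtree has 0 nodes { }, right has 1 {30}.

38, 17, 11, 25, 3, 30, 20, 10, 1, 31, 27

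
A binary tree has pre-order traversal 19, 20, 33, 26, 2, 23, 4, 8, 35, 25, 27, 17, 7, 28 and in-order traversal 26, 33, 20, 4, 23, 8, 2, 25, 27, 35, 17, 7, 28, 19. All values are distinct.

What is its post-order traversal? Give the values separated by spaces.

The first element of pre-order is the root; it splits in-order into left and right subtrees.
Root 19: left subtree has 13 nodes {26, 33, 20, 4, 23, 8, 2, 25, 27, 35, 17, 7, 28}, right has 0 { }.
  Root 20: left subtree has 2 nodes {26, 33}, right has 10 {4, 23, 8, 2, 25, 27, 35, 17, 7, 28}.
    Root 33: left subtree has 1 node {26}, right has 0 { }.
    Root 2: left subtree has 3 nodes {4, 23, 8}, right has 6 {25, 27, 35, 17, 7, 28}.
      Root 23: left subtree has 1 node {4}, right has 1 {8}.
      Root 35: left subtree has 2 nodes {25, 27}, right has 3 {17, 7, 28}.
        Root 25: left subtree has 0 nodes { }, right has 1 {27}.
        Root 17: left subtree has 0 nodes { }, right has 2 {7, 28}.
          Root 7: left subtree has 0 nodes { }, right has 1 {28}.

26 33 4 8 23 27 25 28 7 17 35 2 20 19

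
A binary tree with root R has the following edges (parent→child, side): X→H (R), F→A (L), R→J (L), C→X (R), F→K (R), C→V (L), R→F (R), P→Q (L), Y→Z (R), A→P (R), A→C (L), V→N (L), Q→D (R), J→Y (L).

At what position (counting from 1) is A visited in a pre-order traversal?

6

Pre-order visits the node, then its left subtree, then its right subtree.
Visit R.
At R: go left to J.
  Visit J.
  At J: go left to Y.
    Visit Y.
    At Y: no left child.
    At Y: go right to Z.
      Z is a leaf — visit Z.
  At J: no right child.
At R: go right to F.
  Visit F.
  At F: go left to A.
    Visit A.
    At A: go left to C.
      Visit C.
      At C: go left to V.
        Visit V.
        At V: go left to N.
          N is a leaf — visit N.
        At V: no right child.
      At C: go right to X.
        Visit X.
        At X: no left child.
        At X: go right to H.
          H is a leaf — visit H.
    At A: go right to P.
      Visit P.
      At P: go left to Q.
        Visit Q.
        At Q: no left child.
        At Q: go right to D.
          D is a leaf — visit D.
      At P: no right child.
  At F: go right to K.
    K is a leaf — visit K.
Full pre-order sequence: R, J, Y, Z, F, A, C, V, N, X, H, P, Q, D, K.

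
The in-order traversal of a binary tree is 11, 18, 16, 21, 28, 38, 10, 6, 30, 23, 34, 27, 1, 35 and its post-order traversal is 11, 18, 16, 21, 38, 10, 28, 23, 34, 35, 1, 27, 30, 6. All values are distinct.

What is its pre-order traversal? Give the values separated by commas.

6, 28, 21, 16, 18, 11, 10, 38, 30, 27, 34, 23, 1, 35

The last element of post-order is the root; it splits in-order into left and right subtrees.
Root 6: left subtree has 7 nodes {11, 18, 16, 21, 28, 38, 10}, right has 6 {30, 23, 34, 27, 1, 35}.
  Root 28: left subtree has 4 nodes {11, 18, 16, 21}, right has 2 {38, 10}.
    Root 21: left subtree has 3 nodes {11, 18, 16}, right has 0 { }.
      Root 16: left subtree has 2 nodes {11, 18}, right has 0 { }.
        Root 18: left subtree has 1 node {11}, right has 0 { }.
    Root 10: left subtree has 1 node {38}, right has 0 { }.
  Root 30: left subtree has 0 nodes { }, right has 5 {23, 34, 27, 1, 35}.
    Root 27: left subtree has 2 nodes {23, 34}, right has 2 {1, 35}.
      Root 34: left subtree has 1 node {23}, right has 0 { }.
      Root 1: left subtree has 0 nodes { }, right has 1 {35}.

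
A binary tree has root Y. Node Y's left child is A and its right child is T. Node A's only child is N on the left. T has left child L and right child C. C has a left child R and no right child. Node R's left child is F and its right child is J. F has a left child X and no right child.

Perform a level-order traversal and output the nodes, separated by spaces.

Level-order visits nodes level by level from the root, left to right within each level.
Level 0: Y
Level 1: A, T
Level 2: N, L, C
Level 3: R
Level 4: F, J
Level 5: X

Y A T N L C R F J X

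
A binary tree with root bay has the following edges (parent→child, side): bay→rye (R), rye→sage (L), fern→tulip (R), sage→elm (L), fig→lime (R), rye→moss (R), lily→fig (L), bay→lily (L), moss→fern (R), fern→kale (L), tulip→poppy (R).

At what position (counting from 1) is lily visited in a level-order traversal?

Level-order visits nodes level by level from the root, left to right within each level.
Level 0: bay
Level 1: lily, rye
Level 2: fig, sage, moss
Level 3: lime, elm, fern
Level 4: kale, tulip
Level 5: poppy
Full level-order sequence: bay, lily, rye, fig, sage, moss, lime, elm, fern, kale, tulip, poppy.

2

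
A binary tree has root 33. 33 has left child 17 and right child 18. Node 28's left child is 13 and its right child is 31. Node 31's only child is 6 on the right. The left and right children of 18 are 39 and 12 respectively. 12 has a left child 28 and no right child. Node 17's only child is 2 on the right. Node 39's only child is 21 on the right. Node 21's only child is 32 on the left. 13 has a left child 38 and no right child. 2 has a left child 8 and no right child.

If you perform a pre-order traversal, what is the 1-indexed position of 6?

14

Pre-order visits the node, then its left subtree, then its right subtree.
Visit 33.
At 33: go left to 17.
  Visit 17.
  At 17: no left child.
  At 17: go right to 2.
    Visit 2.
    At 2: go left to 8.
      8 is a leaf — visit 8.
    At 2: no right child.
At 33: go right to 18.
  Visit 18.
  At 18: go left to 39.
    Visit 39.
    At 39: no left child.
    At 39: go right to 21.
      Visit 21.
      At 21: go left to 32.
        32 is a leaf — visit 32.
      At 21: no right child.
  At 18: go right to 12.
    Visit 12.
    At 12: go left to 28.
      Visit 28.
      At 28: go left to 13.
        Visit 13.
        At 13: go left to 38.
          38 is a leaf — visit 38.
        At 13: no right child.
      At 28: go right to 31.
        Visit 31.
        At 31: no left child.
        At 31: go right to 6.
          6 is a leaf — visit 6.
    At 12: no right child.
Full pre-order sequence: 33, 17, 2, 8, 18, 39, 21, 32, 12, 28, 13, 38, 31, 6.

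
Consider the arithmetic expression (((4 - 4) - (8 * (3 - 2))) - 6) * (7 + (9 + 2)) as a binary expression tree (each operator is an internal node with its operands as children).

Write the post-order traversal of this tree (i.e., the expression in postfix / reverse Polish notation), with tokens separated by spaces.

4 4 - 8 3 2 - * - 6 - 7 9 2 + + *

Post-order on an expression tree gives postfix notation: for each operator, emit left operand, right operand, then the operator.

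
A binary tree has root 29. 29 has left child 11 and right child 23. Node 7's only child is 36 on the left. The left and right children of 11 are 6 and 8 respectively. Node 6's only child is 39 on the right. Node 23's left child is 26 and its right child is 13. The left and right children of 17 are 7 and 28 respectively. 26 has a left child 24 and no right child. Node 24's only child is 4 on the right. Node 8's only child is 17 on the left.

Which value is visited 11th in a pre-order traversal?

Pre-order visits the node, then its left subtree, then its right subtree.
Visit 29.
At 29: go left to 11.
  Visit 11.
  At 11: go left to 6.
    Visit 6.
    At 6: no left child.
    At 6: go right to 39.
      39 is a leaf — visit 39.
  At 11: go right to 8.
    Visit 8.
    At 8: go left to 17.
      Visit 17.
      At 17: go left to 7.
        Visit 7.
        At 7: go left to 36.
          36 is a leaf — visit 36.
        At 7: no right child.
      At 17: go right to 28.
        28 is a leaf — visit 28.
    At 8: no right child.
At 29: go right to 23.
  Visit 23.
  At 23: go left to 26.
    Visit 26.
    At 26: go left to 24.
      Visit 24.
      At 24: no left child.
      At 24: go right to 4.
        4 is a leaf — visit 4.
    At 26: no right child.
  At 23: go right to 13.
    13 is a leaf — visit 13.
Full pre-order sequence: 29, 11, 6, 39, 8, 17, 7, 36, 28, 23, 26, 24, 4, 13.

26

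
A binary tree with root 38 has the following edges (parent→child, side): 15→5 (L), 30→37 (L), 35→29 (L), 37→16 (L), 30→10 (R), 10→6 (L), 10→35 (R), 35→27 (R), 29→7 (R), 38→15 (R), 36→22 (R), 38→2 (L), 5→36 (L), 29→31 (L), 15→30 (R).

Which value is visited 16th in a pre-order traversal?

Pre-order visits the node, then its left subtree, then its right subtree.
Visit 38.
At 38: go left to 2.
  2 is a leaf — visit 2.
At 38: go right to 15.
  Visit 15.
  At 15: go left to 5.
    Visit 5.
    At 5: go left to 36.
      Visit 36.
      At 36: no left child.
      At 36: go right to 22.
        22 is a leaf — visit 22.
    At 5: no right child.
  At 15: go right to 30.
    Visit 30.
    At 30: go left to 37.
      Visit 37.
      At 37: go left to 16.
        16 is a leaf — visit 16.
      At 37: no right child.
    At 30: go right to 10.
      Visit 10.
      At 10: go left to 6.
        6 is a leaf — visit 6.
      At 10: go right to 35.
        Visit 35.
        At 35: go left to 29.
          Visit 29.
          At 29: go left to 31.
            31 is a leaf — visit 31.
          At 29: go right to 7.
            7 is a leaf — visit 7.
        At 35: go right to 27.
          27 is a leaf — visit 27.
Full pre-order sequence: 38, 2, 15, 5, 36, 22, 30, 37, 16, 10, 6, 35, 29, 31, 7, 27.

27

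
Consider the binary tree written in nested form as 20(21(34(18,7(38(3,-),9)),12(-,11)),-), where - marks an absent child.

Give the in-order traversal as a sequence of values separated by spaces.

18 34 3 38 7 9 21 12 11 20

In-order visits the left subtree, then the node, then the right subtree.
At 20: go left to 21.
  At 21: go left to 34.
    At 34: go left to 18.
      18 is a leaf — visit 18.
    Visit 34.
    At 34: go right to 7.
      At 7: go left to 38.
        At 38: go left to 3.
          3 is a leaf — visit 3.
        Visit 38.
        At 38: no right child.
      Visit 7.
      At 7: go right to 9.
        9 is a leaf — visit 9.
  Visit 21.
  At 21: go right to 12.
    At 12: no left child.
    Visit 12.
    At 12: go right to 11.
      11 is a leaf — visit 11.
Visit 20.
At 20: no right child.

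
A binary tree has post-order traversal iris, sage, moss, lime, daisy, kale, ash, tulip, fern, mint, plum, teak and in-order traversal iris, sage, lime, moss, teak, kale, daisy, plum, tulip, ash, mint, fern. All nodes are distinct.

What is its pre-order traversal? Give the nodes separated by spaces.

The last element of post-order is the root; it splits in-order into left and right subtrees.
Root teak: left subtree has 4 nodes {iris, sage, lime, moss}, right has 7 {kale, daisy, plum, tulip, ash, mint, fern}.
  Root lime: left subtree has 2 nodes {iris, sage}, right has 1 {moss}.
    Root sage: left subtree has 1 node {iris}, right has 0 { }.
  Root plum: left subtree has 2 nodes {kale, daisy}, right has 4 {tulip, ash, mint, fern}.
    Root kale: left subtree has 0 nodes { }, right has 1 {daisy}.
    Root mint: left subtree has 2 nodes {tulip, ash}, right has 1 {fern}.
      Root tulip: left subtree has 0 nodes { }, right has 1 {ash}.

teak lime sage iris moss plum kale daisy mint tulip ash fern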